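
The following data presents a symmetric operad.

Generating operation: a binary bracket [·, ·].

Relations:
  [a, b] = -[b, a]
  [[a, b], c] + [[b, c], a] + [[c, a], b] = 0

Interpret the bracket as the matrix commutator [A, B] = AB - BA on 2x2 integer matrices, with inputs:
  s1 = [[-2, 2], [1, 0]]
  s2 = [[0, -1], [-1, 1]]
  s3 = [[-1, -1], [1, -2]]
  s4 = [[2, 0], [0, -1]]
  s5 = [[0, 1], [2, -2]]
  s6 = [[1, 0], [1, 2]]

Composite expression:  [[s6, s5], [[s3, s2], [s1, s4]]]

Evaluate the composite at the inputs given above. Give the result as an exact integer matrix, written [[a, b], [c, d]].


[[108, 36], [-72, -108]]


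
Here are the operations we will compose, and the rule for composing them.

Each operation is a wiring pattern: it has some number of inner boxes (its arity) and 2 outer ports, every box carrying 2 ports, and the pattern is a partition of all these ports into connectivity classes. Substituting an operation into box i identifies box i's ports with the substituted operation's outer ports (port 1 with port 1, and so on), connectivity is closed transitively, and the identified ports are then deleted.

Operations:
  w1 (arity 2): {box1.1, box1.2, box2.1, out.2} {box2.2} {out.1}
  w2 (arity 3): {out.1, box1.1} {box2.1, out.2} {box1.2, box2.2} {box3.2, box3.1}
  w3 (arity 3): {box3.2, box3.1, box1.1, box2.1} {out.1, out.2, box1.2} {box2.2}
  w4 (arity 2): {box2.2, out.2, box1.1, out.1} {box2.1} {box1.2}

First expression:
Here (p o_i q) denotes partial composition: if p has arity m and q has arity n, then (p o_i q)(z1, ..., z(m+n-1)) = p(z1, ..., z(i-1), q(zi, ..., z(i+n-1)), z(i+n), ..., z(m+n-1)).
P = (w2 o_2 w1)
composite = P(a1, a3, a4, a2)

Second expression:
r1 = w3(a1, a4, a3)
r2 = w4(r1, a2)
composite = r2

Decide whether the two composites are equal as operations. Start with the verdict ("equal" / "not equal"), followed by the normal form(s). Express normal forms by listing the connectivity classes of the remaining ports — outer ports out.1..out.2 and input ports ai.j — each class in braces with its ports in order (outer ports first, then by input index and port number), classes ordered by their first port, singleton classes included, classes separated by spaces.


not equal; first: {out.1, a1.1} {out.2} {a1.2, a3.1, a3.2, a4.1} {a2.1, a2.2} {a4.2}; second: {out.1, out.2, a1.2, a2.2} {a1.1, a3.1, a3.2, a4.1} {a2.1} {a4.2}


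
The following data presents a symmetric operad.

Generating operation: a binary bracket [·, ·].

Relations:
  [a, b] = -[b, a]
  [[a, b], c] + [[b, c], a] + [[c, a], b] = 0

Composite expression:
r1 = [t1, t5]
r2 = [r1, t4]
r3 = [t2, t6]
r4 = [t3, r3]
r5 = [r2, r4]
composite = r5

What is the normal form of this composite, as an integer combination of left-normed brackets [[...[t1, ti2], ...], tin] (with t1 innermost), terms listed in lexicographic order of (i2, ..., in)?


Left-normed coefficients sit on the t1-initial expansion words.
Composite bracket: [[[t1, t5], t4], [t3, [t2, t6]]]
Expanding via [a, b] = ab - ba: 32 signed words (2^5 = 32).
Coefficients come from the t1-initial words:
  t1t5t4t2t6t3 appears with sign -1, giving the term -[[[[[t1, t5], t4], t2], t6], t3]
  t1t5t4t3t2t6 appears with sign +1, giving the term +[[[[[t1, t5], t4], t3], t2], t6]
  t1t5t4t3t6t2 appears with sign -1, giving the term -[[[[[t1, t5], t4], t3], t6], t2]
  t1t5t4t6t2t3 appears with sign +1, giving the term +[[[[[t1, t5], t4], t6], t2], t3]

-[[[[[t1, t5], t4], t2], t6], t3] + [[[[[t1, t5], t4], t3], t2], t6] - [[[[[t1, t5], t4], t3], t6], t2] + [[[[[t1, t5], t4], t6], t2], t3]


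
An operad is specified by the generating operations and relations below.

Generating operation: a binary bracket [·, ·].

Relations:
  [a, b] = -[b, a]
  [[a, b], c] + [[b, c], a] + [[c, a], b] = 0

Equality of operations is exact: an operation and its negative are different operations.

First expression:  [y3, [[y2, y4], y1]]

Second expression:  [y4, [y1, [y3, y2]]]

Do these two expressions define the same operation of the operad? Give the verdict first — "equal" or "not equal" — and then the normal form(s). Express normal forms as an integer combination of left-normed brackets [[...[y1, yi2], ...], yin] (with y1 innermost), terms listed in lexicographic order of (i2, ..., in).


not equal: they reduce to [[[y1, y2], y4], y3] - [[[y1, y4], y2], y3] and [[[y1, y2], y3], y4] - [[[y1, y3], y2], y4]

The first expression, normalized: [[[y1, y2], y4], y3] - [[[y1, y4], y2], y3]
The second expression, normalized: [[[y1, y2], y3], y4] - [[[y1, y3], y2], y4]
Different reductions; not equal.


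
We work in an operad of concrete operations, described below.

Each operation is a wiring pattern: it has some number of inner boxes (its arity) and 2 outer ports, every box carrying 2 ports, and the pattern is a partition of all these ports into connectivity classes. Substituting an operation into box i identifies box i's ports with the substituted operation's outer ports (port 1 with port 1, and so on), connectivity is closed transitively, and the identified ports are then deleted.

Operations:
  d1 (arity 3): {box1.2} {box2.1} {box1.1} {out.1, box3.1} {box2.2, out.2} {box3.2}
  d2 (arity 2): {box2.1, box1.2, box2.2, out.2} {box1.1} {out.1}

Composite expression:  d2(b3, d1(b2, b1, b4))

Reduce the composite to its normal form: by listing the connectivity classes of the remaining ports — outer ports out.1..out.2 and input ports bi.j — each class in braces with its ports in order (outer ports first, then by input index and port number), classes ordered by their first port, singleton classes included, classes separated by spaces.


Two ports join when wires chain via d2-identified ports.
after d1, the pattern on (b2, b1, b4) reads {out.1, b4.1} {out.2, b1.2} {b1.1} {b2.1} {b2.2} {b4.2} (out.j = its outer ports)
after d2, the pattern on (b3, b2, b1, b4) reads {out.1} {out.2, b1.2, b3.2, b4.1} {b1.1} {b2.1} {b2.2} {b3.1} {b4.2} (out.j = its outer ports)

{out.1} {out.2, b1.2, b3.2, b4.1} {b1.1} {b2.1} {b2.2} {b3.1} {b4.2}


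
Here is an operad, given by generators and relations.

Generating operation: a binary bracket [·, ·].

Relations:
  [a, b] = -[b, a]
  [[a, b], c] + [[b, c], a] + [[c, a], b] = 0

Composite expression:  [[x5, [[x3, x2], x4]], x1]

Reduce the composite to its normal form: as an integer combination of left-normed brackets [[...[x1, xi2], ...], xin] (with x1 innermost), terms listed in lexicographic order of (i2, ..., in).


-[[[[x1, x2], x3], x4], x5] + [[[[x1, x3], x2], x4], x5] + [[[[x1, x4], x2], x3], x5] - [[[[x1, x4], x3], x2], x5] + [[[[x1, x5], x2], x3], x4] - [[[[x1, x5], x3], x2], x4] - [[[[x1, x5], x4], x2], x3] + [[[[x1, x5], x4], x3], x2]

Left-normed coefficients sit on the x1-initial expansion words.
Composite bracket: [[x5, [[x3, x2], x4]], x1]
The bracket unfolds into 16 signed words via [a, b] = ab - ba (2^4 = 16).
The x1-initial words carry the normal form:
  word x1x2x3x4x5 has sign -1, contributing -[[[[x1, x2], x3], x4], x5]
  word x1x3x2x4x5 has sign +1, contributing +[[[[x1, x3], x2], x4], x5]
  word x1x4x2x3x5 has sign +1, contributing +[[[[x1, x4], x2], x3], x5]
  word x1x4x3x2x5 has sign -1, contributing -[[[[x1, x4], x3], x2], x5]
  word x1x5x2x3x4 has sign +1, contributing +[[[[x1, x5], x2], x3], x4]
  word x1x5x3x2x4 has sign -1, contributing -[[[[x1, x5], x3], x2], x4]
  word x1x5x4x2x3 has sign -1, contributing -[[[[x1, x5], x4], x2], x3]
  word x1x5x4x3x2 has sign +1, contributing +[[[[x1, x5], x4], x3], x2]


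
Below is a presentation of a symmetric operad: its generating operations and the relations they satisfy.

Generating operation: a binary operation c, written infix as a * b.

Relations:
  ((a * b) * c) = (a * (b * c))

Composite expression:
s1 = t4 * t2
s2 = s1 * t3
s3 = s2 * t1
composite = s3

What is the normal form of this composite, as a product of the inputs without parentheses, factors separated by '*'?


t4 * t2 * t3 * t1

Every regrouping of c is equal, so read the t-inputs in written order.
(t4 * t2) flattens to t4 * t2
((t4 * t2) * t3) flattens to t4 * t2 * t3
(((t4 * t2) * t3) * t1) flattens to t4 * t2 * t3 * t1


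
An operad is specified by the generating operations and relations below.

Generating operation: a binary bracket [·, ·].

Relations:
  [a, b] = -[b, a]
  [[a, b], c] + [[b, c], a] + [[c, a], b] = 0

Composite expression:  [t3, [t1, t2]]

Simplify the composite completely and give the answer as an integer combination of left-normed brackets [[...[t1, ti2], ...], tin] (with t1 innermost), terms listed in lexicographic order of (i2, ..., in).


-[[t1, t2], t3]

Expand each bracket as ab - ba; the t1-initial words give the coefficients.
Composite bracket: [t3, [t1, t2]]
The bracket unfolds into 4 signed words via [a, b] = ab - ba (2^2 = 4).
Words beginning with t1 determine it all:
  sign of t1t2t3 is -1, so it contributes -[[t1, t2], t3]


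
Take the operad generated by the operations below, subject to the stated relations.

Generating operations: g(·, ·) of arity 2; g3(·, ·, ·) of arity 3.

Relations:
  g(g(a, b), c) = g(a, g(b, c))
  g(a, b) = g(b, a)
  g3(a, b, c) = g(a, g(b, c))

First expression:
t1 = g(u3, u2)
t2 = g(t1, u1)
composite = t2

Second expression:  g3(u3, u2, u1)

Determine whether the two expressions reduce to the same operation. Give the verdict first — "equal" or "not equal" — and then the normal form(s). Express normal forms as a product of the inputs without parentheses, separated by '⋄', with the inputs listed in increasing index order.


Reducing the first expression gives u1 ⋄ u2 ⋄ u3
Reducing the second expression gives u1 ⋄ u2 ⋄ u3
One common form — equal.

equal — both sides give u1 ⋄ u2 ⋄ u3


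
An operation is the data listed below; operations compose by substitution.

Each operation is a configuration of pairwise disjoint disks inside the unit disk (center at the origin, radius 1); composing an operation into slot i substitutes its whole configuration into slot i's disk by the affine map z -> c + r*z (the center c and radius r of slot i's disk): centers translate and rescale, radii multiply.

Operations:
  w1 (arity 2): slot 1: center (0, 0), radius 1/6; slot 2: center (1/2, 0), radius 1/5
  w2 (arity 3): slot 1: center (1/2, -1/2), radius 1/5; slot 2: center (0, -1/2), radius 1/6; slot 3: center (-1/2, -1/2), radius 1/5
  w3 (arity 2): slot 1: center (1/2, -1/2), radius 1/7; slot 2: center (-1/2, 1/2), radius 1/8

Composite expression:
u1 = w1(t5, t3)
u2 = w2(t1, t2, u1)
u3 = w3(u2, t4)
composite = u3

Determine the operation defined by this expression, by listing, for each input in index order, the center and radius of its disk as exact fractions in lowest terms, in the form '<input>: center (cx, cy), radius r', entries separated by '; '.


t1: center (4/7, -4/7), radius 1/35; t2: center (1/2, -4/7), radius 1/42; t3: center (31/70, -4/7), radius 1/175; t4: center (-1/2, 1/2), radius 1/8; t5: center (3/7, -4/7), radius 1/210


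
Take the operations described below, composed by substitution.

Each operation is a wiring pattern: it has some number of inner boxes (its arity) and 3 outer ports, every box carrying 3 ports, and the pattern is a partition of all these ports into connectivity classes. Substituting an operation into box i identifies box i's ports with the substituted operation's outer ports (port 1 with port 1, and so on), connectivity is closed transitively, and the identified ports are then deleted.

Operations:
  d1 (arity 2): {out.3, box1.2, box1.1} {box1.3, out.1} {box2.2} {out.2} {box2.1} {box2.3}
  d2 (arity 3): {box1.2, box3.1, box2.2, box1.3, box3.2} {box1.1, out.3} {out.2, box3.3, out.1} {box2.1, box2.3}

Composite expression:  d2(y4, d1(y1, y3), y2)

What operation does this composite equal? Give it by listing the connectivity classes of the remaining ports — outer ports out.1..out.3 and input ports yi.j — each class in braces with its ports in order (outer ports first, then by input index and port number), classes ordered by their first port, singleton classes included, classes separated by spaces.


{out.1, out.2, y2.3} {out.3, y4.1} {y1.1, y1.2, y1.3} {y2.1, y2.2, y4.2, y4.3} {y3.1} {y3.2} {y3.3}


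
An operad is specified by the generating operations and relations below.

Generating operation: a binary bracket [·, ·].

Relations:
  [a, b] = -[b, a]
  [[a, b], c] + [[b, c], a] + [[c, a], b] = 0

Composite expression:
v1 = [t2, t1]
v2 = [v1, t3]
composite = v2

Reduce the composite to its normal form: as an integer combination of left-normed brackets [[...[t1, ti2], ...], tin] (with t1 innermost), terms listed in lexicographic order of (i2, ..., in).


-[[t1, t2], t3]

Antisymmetry and Jacobi reduce to t1-anchored left-normed brackets.
Composite bracket: [[t2, t1], t3]
Expanding via [a, b] = ab - ba: 4 signed words (2^2 = 4).
Only words starting with t1 matter:
  word t1t2t3 has sign -1, contributing -[[t1, t2], t3]


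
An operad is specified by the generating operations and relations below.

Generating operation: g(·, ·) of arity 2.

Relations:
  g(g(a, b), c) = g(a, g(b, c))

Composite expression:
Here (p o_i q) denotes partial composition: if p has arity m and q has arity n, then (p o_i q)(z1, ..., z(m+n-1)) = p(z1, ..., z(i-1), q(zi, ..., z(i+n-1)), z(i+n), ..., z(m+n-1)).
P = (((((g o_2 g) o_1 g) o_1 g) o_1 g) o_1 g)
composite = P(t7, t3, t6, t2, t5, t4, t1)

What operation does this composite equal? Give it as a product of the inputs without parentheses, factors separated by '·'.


t7 · t3 · t6 · t2 · t5 · t4 · t1

Key point: g is associative — brackets drop, the t-order remains.
g(t7, t3) flattens to t7 · t3
g(g(t7, t3), t6) flattens to t7 · t3 · t6
g(g(g(t7, t3), t6), t2) flattens to t7 · t3 · t6 · t2
g(g(g(g(t7, t3), t6), t2), t5) flattens to t7 · t3 · t6 · t2 · t5
g(t4, t1) flattens to t4 · t1
g(g(g(g(g(t7, t3), t6), t2), t5), g(t4, t1)) flattens to t7 · t3 · t6 · t2 · t5 · t4 · t1


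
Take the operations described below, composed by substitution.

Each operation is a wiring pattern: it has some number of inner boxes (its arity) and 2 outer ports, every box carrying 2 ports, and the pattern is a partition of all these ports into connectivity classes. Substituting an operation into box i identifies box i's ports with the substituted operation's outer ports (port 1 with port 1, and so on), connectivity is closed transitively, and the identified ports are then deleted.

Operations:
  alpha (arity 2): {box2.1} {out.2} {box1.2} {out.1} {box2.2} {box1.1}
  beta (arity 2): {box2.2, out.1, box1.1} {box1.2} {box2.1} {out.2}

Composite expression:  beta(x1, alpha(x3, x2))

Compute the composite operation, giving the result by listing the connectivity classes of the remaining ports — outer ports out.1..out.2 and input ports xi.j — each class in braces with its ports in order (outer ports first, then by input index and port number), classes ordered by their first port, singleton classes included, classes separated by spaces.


{out.1, x1.1} {out.2} {x1.2} {x2.1} {x2.2} {x3.1} {x3.2}

Substituting into beta glues patterns; closure does the rest.
after alpha, the pattern on (x3, x2) reads {out.1} {out.2} {x2.1} {x2.2} {x3.1} {x3.2} (out.j = its outer ports)
after beta, the pattern on (x1, x3, x2) reads {out.1, x1.1} {out.2} {x1.2} {x2.1} {x2.2} {x3.1} {x3.2} (out.j = its outer ports)


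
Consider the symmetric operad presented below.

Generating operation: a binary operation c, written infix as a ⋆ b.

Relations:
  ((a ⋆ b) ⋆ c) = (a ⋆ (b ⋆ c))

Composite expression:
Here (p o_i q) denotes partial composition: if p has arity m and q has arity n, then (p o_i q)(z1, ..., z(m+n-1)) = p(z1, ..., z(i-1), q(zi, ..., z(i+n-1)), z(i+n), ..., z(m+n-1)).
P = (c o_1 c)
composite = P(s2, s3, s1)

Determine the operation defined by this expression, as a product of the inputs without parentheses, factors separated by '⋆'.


s2 ⋆ s3 ⋆ s1

All parenthesizations of c agree; list the s-inputs left to right.
(s2 ⋆ s3) flattens to s2 ⋆ s3
((s2 ⋆ s3) ⋆ s1) flattens to s2 ⋆ s3 ⋆ s1


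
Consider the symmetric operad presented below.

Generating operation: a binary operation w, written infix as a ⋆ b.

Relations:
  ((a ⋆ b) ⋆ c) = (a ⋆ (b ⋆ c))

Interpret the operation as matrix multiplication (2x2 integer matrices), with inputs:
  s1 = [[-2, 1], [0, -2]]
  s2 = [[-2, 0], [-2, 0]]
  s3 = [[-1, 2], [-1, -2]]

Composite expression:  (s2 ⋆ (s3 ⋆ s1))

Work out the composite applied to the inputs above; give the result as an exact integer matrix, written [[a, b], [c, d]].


[[-4, 10], [-4, 10]]

(s3 ⋆ s1) = [[2, -5], [2, 3]]
(s2 ⋆ (s3 ⋆ s1)) = [[-4, 10], [-4, 10]]


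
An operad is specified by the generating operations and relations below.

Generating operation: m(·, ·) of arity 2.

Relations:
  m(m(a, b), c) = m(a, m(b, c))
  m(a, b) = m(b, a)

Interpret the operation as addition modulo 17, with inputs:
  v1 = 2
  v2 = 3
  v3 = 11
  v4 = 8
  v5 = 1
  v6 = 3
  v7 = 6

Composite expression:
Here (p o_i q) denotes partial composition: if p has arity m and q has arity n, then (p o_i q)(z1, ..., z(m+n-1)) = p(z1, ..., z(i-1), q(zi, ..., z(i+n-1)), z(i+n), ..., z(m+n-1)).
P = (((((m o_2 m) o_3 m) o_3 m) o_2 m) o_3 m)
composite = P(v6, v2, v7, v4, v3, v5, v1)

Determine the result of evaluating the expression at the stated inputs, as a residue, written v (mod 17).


0 (mod 17)

m(v7, v4) = 14
m(v2, m(v7, v4)) = 0
m(v3, v5) = 12
m(m(v3, v5), v1) = 14
m(m(v2, m(v7, v4)), m(m(v3, v5), v1)) = 14
m(v6, m(m(v2, m(v7, v4)), m(m(v3, v5), v1))) = 0


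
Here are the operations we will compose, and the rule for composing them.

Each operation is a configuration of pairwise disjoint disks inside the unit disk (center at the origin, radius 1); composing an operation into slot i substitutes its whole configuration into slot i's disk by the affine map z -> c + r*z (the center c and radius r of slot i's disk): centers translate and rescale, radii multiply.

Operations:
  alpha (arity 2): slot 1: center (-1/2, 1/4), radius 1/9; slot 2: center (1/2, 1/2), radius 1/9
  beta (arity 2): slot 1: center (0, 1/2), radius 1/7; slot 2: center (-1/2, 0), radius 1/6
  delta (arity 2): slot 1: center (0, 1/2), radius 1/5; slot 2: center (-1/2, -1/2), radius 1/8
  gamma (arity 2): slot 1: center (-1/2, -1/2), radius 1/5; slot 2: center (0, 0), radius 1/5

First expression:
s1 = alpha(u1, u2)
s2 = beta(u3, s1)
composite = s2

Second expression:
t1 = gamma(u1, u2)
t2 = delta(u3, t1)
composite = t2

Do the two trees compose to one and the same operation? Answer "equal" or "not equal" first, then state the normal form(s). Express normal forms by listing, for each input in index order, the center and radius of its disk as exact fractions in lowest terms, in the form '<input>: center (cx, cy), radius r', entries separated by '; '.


not equal; first: u1: center (-7/12, 1/24), radius 1/54; u2: center (-5/12, 1/12), radius 1/54; u3: center (0, 1/2), radius 1/7; second: u1: center (-9/16, -9/16), radius 1/40; u2: center (-1/2, -1/2), radius 1/40; u3: center (0, 1/2), radius 1/5

The first expression, normalized: u1: center (-7/12, 1/24), radius 1/54; u2: center (-5/12, 1/12), radius 1/54; u3: center (0, 1/2), radius 1/7
The second expression, normalized: u1: center (-9/16, -9/16), radius 1/40; u2: center (-1/2, -1/2), radius 1/40; u3: center (0, 1/2), radius 1/5
Different reductions; not equal.


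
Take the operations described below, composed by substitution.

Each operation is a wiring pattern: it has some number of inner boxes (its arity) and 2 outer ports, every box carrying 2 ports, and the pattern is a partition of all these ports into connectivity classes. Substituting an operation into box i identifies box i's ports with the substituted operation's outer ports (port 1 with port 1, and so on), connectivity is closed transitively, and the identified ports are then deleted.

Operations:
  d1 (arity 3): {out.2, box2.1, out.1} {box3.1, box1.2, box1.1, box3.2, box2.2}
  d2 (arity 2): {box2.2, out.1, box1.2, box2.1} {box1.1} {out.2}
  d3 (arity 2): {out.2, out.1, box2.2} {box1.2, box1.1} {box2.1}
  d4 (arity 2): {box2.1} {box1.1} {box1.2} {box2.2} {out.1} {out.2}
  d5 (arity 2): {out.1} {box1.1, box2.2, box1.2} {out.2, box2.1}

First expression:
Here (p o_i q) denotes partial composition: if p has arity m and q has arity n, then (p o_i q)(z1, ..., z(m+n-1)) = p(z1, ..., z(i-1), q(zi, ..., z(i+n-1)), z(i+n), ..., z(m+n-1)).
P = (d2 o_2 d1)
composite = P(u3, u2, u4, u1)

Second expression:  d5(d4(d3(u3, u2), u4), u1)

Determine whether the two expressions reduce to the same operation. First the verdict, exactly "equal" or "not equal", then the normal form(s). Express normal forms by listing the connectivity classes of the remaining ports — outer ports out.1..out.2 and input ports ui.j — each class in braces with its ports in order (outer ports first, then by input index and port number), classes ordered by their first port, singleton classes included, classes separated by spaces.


not equal: they reduce to {out.1, u3.2, u4.1} {out.2} {u1.1, u1.2, u2.1, u2.2, u4.2} {u3.1} and {out.1} {out.2, u1.1} {u1.2} {u2.1} {u2.2} {u3.1, u3.2} {u4.1} {u4.2}

The first expression reduces to {out.1, u3.2, u4.1} {out.2} {u1.1, u1.2, u2.1, u2.2, u4.2} {u3.1}
The second expression reduces to {out.1} {out.2, u1.1} {u1.2} {u2.1} {u2.2} {u3.1, u3.2} {u4.1} {u4.2}
No match — not equal.


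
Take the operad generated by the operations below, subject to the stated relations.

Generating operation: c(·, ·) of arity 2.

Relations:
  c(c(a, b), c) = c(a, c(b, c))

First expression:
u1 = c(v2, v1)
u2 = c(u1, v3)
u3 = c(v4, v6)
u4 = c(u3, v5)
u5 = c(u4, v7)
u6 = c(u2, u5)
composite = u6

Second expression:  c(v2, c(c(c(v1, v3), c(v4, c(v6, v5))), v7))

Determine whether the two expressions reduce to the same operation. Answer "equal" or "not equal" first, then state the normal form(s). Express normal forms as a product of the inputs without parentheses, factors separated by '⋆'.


The first expression reduces to v2 ⋆ v1 ⋆ v3 ⋆ v4 ⋆ v6 ⋆ v5 ⋆ v7
The second expression reduces to v2 ⋆ v1 ⋆ v3 ⋆ v4 ⋆ v6 ⋆ v5 ⋆ v7
Identical normal forms: equal.

equal; the common form is v2 ⋆ v1 ⋆ v3 ⋆ v4 ⋆ v6 ⋆ v5 ⋆ v7


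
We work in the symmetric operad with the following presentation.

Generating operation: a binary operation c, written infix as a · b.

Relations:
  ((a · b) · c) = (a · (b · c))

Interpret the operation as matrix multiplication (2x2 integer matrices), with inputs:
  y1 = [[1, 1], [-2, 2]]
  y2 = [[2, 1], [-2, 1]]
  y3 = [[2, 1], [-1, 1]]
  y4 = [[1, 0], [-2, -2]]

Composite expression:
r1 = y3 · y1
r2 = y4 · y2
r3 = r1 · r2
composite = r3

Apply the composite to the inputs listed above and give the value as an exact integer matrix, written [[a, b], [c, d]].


[[0, -16], [-6, -7]]

(y3 · y1) = [[0, 4], [-3, 1]]
(y4 · y2) = [[2, 1], [0, -4]]
((y3 · y1) · (y4 · y2)) = [[0, -16], [-6, -7]]


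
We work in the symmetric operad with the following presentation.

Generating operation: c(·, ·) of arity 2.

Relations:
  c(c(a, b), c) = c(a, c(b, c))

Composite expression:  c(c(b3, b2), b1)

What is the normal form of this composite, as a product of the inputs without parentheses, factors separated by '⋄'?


b3 ⋄ b2 ⋄ b1

Under associativity of c, the answer is the b's in reading order.
c(b3, b2) collapses to b3 ⋄ b2
c(c(b3, b2), b1) collapses to b3 ⋄ b2 ⋄ b1


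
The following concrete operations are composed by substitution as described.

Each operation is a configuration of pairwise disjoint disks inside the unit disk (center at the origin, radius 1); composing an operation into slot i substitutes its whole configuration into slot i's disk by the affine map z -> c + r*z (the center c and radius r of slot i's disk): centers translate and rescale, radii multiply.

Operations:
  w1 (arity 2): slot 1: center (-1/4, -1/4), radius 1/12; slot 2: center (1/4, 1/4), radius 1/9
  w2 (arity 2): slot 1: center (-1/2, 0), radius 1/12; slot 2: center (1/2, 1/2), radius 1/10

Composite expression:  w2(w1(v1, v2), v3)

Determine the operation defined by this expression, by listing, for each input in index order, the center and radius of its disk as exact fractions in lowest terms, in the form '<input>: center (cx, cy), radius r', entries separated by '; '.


v1: center (-25/48, -1/48), radius 1/144; v2: center (-23/48, 1/48), radius 1/108; v3: center (1/2, 1/2), radius 1/10

Only the slot chain above each v matters under w2; compose those maps.
v1: after 2 affine steps, its disk has center (-25/48, -1/48), radius 1/144
v2: after 2 affine steps, its disk has center (-23/48, 1/48), radius 1/108
v3: after 1 affine step, its disk has center (1/2, 1/2), radius 1/10


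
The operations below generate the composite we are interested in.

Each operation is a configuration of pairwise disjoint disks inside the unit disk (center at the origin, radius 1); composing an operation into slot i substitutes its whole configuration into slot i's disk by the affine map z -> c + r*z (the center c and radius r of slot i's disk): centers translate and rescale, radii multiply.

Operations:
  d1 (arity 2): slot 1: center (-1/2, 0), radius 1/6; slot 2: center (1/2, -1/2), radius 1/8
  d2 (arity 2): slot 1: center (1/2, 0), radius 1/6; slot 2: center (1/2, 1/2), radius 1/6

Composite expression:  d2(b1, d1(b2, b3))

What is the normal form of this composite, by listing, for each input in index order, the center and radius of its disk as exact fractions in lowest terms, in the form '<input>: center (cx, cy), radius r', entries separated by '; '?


Nesting under d2 composes maps z -> c + r*z down each b-path.
input b1: applying the 1 nested substitution gives center (1/2, 0), radius 1/6
input b2: applying the 2 nested substitutions gives center (5/12, 1/2), radius 1/36
input b3: applying the 2 nested substitutions gives center (7/12, 5/12), radius 1/48

b1: center (1/2, 0), radius 1/6; b2: center (5/12, 1/2), radius 1/36; b3: center (7/12, 5/12), radius 1/48


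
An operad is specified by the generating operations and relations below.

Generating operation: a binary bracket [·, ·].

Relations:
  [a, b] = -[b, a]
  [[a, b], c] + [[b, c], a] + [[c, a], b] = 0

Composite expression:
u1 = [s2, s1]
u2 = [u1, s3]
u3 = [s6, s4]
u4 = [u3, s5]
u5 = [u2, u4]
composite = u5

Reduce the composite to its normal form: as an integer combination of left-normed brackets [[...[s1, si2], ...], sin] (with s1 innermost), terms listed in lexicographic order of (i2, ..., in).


Expand each bracket as ab - ba; the s1-initial words give the coefficients.
Composite bracket: [[[s2, s1], s3], [[s6, s4], s5]]
Each bracket splits as ab - ba, giving 32 signed words (2^5 = 32).
Coefficients come from the s1-initial words:
  sign of s1s2s3s4s6s5 is +1, so it contributes +[[[[[s1, s2], s3], s4], s6], s5]
  sign of s1s2s3s5s4s6 is -1, so it contributes -[[[[[s1, s2], s3], s5], s4], s6]
  sign of s1s2s3s5s6s4 is +1, so it contributes +[[[[[s1, s2], s3], s5], s6], s4]
  sign of s1s2s3s6s4s5 is -1, so it contributes -[[[[[s1, s2], s3], s6], s4], s5]

[[[[[s1, s2], s3], s4], s6], s5] - [[[[[s1, s2], s3], s5], s4], s6] + [[[[[s1, s2], s3], s5], s6], s4] - [[[[[s1, s2], s3], s6], s4], s5]


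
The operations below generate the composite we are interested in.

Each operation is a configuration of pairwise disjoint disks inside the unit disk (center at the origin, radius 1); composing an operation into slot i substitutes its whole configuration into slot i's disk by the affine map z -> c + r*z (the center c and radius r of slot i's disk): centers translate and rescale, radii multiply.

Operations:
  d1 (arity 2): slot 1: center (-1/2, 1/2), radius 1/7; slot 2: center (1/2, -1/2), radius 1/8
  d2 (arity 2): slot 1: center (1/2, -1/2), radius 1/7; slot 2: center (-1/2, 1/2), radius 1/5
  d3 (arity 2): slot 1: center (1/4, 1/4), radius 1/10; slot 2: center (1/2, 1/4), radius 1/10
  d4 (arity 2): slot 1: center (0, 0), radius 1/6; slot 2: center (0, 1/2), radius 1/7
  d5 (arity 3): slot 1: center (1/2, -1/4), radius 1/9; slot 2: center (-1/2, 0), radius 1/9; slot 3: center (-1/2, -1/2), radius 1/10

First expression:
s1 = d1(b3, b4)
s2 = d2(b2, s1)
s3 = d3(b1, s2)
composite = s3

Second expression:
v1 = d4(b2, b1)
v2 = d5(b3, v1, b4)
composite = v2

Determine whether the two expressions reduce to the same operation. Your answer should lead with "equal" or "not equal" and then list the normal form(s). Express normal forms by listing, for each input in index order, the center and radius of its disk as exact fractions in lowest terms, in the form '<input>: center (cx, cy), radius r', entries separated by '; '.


In normal form, the first expression is b1: center (1/4, 1/4), radius 1/10; b2: center (11/20, 1/5), radius 1/70; b3: center (11/25, 31/100), radius 1/350; b4: center (23/50, 29/100), radius 1/400
In normal form, the second expression is b1: center (-1/2, 1/18), radius 1/63; b2: center (-1/2, 0), radius 1/54; b3: center (1/2, -1/4), radius 1/9; b4: center (-1/2, -1/2), radius 1/10
They disagree, so not equal.

not equal: they reduce to b1: center (1/4, 1/4), radius 1/10; b2: center (11/20, 1/5), radius 1/70; b3: center (11/25, 31/100), radius 1/350; b4: center (23/50, 29/100), radius 1/400 and b1: center (-1/2, 1/18), radius 1/63; b2: center (-1/2, 0), radius 1/54; b3: center (1/2, -1/4), radius 1/9; b4: center (-1/2, -1/2), radius 1/10


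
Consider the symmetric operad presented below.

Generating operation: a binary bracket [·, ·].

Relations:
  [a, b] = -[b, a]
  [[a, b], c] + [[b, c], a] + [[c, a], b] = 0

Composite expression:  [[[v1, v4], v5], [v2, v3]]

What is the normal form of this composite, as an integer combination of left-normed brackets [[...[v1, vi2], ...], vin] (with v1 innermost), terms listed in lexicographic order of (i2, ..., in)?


[[[[v1, v4], v5], v2], v3] - [[[[v1, v4], v5], v3], v2]

Expand each bracket as ab - ba; the v1-initial words give the coefficients.
Composite bracket: [[[v1, v4], v5], [v2, v3]]
Under [a, b] = ab - ba we get 16 signed associative words (2^4 = 16).
Only words starting with v1 matter:
  v1v4v5v2v3 (sign +1) contributes +[[[[v1, v4], v5], v2], v3]
  v1v4v5v3v2 (sign -1) contributes -[[[[v1, v4], v5], v3], v2]


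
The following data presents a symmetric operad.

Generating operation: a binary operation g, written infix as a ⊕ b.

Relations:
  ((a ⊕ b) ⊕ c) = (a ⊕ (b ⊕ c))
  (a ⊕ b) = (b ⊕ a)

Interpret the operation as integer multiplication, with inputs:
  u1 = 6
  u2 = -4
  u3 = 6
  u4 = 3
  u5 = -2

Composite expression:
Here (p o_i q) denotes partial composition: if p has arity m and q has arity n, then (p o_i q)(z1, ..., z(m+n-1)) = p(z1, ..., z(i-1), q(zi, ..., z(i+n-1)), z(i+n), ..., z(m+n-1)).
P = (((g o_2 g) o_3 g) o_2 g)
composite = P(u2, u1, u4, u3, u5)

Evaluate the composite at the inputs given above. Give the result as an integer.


864

(u1 ⊕ u4) = 18
(u3 ⊕ u5) = -12
((u1 ⊕ u4) ⊕ (u3 ⊕ u5)) = -216
(u2 ⊕ ((u1 ⊕ u4) ⊕ (u3 ⊕ u5))) = 864


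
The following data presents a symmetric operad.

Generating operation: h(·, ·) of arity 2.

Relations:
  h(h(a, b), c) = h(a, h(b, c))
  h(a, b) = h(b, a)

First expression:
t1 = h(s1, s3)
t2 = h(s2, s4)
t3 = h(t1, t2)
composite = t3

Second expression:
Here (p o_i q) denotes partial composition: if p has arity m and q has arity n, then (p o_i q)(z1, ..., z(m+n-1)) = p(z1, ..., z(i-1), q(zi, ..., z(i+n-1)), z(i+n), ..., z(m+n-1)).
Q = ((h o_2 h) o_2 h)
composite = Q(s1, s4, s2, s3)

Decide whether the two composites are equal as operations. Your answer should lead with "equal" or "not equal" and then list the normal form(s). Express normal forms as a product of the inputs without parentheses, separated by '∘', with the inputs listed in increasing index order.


equal; the common form is s1 ∘ s2 ∘ s3 ∘ s4

The first expression reduces to s1 ∘ s2 ∘ s3 ∘ s4
The second expression reduces to s1 ∘ s2 ∘ s3 ∘ s4
One common form — equal.


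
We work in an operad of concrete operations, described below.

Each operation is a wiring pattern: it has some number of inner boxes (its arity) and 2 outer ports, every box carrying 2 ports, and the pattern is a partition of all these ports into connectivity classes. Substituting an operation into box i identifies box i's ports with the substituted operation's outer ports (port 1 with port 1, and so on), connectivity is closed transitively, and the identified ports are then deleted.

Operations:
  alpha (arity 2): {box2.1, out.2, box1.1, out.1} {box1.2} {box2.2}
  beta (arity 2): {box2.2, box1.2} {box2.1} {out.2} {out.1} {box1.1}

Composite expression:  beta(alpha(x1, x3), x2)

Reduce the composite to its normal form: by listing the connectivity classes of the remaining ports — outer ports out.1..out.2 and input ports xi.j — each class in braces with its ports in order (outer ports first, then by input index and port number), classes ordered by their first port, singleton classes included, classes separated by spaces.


{out.1} {out.2} {x1.1, x2.2, x3.1} {x1.2} {x2.1} {x3.2}


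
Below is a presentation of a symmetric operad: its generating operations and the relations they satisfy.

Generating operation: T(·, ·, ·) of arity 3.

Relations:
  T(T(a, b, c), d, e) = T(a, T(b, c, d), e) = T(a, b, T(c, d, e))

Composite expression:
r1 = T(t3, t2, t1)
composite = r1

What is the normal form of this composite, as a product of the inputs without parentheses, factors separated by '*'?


Associativity of T dissolves the nesting; only the t-input order survives.
T(t3, t2, t1) collapses to t3 * t2 * t1

t3 * t2 * t1


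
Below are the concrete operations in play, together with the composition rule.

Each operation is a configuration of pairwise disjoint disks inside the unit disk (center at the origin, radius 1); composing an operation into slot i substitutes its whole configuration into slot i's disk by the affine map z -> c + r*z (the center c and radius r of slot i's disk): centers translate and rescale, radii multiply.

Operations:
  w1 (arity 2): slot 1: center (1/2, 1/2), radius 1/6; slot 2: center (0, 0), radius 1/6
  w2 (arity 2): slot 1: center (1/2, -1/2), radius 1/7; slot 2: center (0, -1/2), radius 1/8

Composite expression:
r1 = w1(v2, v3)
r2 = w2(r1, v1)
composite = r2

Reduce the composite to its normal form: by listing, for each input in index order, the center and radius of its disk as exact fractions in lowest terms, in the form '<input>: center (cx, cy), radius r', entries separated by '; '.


Only the slot chain above each v matters under w2; compose those maps.
v2: after 2 affine steps, its disk has center (4/7, -3/7), radius 1/42
v3: after 2 affine steps, its disk has center (1/2, -1/2), radius 1/42
v1: after 1 affine step, its disk has center (0, -1/2), radius 1/8

v1: center (0, -1/2), radius 1/8; v2: center (4/7, -3/7), radius 1/42; v3: center (1/2, -1/2), radius 1/42


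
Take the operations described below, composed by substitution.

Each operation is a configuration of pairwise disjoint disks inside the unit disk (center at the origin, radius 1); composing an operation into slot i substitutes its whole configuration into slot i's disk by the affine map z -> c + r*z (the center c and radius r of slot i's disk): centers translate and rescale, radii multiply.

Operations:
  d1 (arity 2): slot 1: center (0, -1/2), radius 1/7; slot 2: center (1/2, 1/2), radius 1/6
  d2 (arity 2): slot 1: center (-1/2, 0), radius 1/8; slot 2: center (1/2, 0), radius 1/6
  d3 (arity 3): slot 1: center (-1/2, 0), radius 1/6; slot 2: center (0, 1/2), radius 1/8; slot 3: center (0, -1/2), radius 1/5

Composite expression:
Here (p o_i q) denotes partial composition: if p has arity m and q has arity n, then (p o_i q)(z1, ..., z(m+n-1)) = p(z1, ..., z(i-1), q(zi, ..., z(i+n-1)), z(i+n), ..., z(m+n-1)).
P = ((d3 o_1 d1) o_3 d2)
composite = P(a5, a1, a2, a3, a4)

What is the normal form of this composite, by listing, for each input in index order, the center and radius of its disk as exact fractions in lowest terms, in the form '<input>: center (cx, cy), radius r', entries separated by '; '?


a1: center (-5/12, 1/12), radius 1/36; a2: center (-1/16, 1/2), radius 1/64; a3: center (1/16, 1/2), radius 1/48; a4: center (0, -1/2), radius 1/5; a5: center (-1/2, -1/12), radius 1/42

Affine substitution under d3: radii multiply and a-centers shift.
tracing a5 down its 2-map path: center (-1/2, -1/12), radius 1/42
tracing a1 down its 2-map path: center (-5/12, 1/12), radius 1/36
tracing a2 down its 2-map path: center (-1/16, 1/2), radius 1/64
tracing a3 down its 2-map path: center (1/16, 1/2), radius 1/48
tracing a4 down its 1-map path: center (0, -1/2), radius 1/5


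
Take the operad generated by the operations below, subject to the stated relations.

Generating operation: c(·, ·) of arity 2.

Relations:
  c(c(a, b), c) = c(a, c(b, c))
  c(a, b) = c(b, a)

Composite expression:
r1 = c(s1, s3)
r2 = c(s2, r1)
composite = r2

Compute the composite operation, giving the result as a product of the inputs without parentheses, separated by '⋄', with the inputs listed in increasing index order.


Both nesting and order wash out for c; what remains is which s's occur.
c(s1, s3) linearizes to s1 ⋄ s3
c(s2, c(s1, s3)) linearizes to s2 ⋄ s1 ⋄ s3
rearranged into index order: s1 ⋄ s2 ⋄ s3

s1 ⋄ s2 ⋄ s3


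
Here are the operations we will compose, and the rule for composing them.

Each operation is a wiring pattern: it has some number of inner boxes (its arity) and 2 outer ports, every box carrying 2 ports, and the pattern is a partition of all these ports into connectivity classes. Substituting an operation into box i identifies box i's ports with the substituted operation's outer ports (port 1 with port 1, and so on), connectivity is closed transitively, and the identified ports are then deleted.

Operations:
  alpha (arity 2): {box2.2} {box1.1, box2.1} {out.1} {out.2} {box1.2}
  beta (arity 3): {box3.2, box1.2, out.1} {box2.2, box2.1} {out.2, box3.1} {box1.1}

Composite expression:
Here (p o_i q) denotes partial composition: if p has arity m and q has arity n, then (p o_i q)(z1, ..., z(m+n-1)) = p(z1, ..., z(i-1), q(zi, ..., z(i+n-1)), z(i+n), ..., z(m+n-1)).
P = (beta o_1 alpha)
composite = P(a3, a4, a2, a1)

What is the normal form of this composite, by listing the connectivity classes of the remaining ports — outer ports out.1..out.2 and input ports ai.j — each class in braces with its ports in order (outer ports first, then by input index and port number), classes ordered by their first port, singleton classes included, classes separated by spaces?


{out.1, a1.2} {out.2, a1.1} {a2.1, a2.2} {a3.1, a4.1} {a3.2} {a4.2}

Two ports join when wires chain via beta-identified ports.
stage alpha: inputs (a3, a4), connectivity {out.1} {out.2} {a3.1, a4.1} {a3.2} {a4.2}, out.j its boundary
stage beta: inputs (a3, a4, a2, a1), connectivity {out.1, a1.2} {out.2, a1.1} {a2.1, a2.2} {a3.1, a4.1} {a3.2} {a4.2}, out.j its boundary


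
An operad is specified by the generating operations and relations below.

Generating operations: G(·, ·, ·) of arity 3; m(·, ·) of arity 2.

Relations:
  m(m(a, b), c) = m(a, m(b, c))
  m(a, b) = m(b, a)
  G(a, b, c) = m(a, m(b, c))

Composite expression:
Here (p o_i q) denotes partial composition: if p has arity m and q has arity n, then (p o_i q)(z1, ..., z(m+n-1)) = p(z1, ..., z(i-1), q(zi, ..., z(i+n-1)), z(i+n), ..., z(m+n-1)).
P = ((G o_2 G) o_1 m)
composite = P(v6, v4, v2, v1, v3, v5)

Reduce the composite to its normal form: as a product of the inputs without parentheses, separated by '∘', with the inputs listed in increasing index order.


With G associative and commutative, the v-input set is all that matters.
m(v6, v4) unparenthesizes to v6 ∘ v4
G(v2, v1, v3) unparenthesizes to v2 ∘ v1 ∘ v3
G(m(v6, v4), G(v2, v1, v3), v5) unparenthesizes to v6 ∘ v4 ∘ v2 ∘ v1 ∘ v3 ∘ v5
rearranged into index order: v1 ∘ v2 ∘ v3 ∘ v4 ∘ v5 ∘ v6

v1 ∘ v2 ∘ v3 ∘ v4 ∘ v5 ∘ v6


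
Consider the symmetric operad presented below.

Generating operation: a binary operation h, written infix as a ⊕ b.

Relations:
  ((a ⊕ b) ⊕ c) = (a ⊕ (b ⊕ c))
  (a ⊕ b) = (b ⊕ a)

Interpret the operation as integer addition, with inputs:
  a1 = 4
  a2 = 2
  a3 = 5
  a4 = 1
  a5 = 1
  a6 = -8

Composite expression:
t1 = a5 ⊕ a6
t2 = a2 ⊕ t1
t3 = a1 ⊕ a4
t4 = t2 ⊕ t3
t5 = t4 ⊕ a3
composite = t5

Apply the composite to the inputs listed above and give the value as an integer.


5
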